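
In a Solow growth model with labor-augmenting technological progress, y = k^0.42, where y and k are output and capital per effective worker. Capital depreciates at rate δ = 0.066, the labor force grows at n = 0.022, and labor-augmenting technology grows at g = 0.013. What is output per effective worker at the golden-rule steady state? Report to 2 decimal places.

The effective depreciation rate is n + g + δ = 0.022 + 0.013 + 0.066 = 0.101.
Maximizing c = f(k) − (n+g+δ)·k gives f'(k) = n+g+δ, i.e. 0.42·k^(0.42−1) = 0.101, so k_gold = (0.42/0.101)^(1/0.58) ≈ 11.6712.
Output: y_gold = k_gold^0.42 = 11.6712^0.42 ≈ 2.8067.

y_gold ≈ 2.81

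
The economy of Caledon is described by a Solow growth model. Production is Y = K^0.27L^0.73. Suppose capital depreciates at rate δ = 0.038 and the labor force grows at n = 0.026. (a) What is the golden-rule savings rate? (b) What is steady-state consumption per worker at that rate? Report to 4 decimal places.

Capital per worker breaks even when investment replaces (n + δ)·k; here n + δ = 0.064.
For Cobb-Douglas, s_gold equals capital's share: s_gold = 0.27.
Maximizing c = f(k) − (n+δ)·k gives f'(k) = n+δ, i.e. 0.27·k^(0.27−1) = 0.064, so k_gold = (0.27/0.064)^(1/0.73) ≈ 7.1848.
y_gold = 7.1848^0.27 ≈ 1.7031; c_gold = (1−0.27)·y_gold ≈ 1.2432.

(a) s_gold = 0.2700; (b) c_gold ≈ 1.2432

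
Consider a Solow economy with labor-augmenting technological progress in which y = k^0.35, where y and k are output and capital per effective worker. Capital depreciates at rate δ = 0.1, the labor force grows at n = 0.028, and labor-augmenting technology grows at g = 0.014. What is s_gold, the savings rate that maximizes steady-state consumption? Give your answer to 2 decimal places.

s_gold = 0.35

Capital per effective worker breaks even when investment replaces (n + g + δ)·k; here n + g + δ = 0.142.
At the golden rule MPK = n+g+δ, and in any Cobb-Douglas steady state s = (n+g+δ)·k/y = MPK·k/y = capital's share 0.35.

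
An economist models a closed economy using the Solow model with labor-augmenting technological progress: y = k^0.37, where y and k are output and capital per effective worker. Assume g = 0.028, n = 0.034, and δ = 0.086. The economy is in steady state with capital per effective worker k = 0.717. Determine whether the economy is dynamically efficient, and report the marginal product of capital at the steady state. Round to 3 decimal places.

Capital per effective worker breaks even when investment replaces (n + g + δ)·k; here n + g + δ = 0.148.
MPK = 0.37·k^(0.37−1) = 0.37·0.717^(-0.63) ≈ 0.4563.
MPK > 0.148, so the economy is dynamically efficient (under-saving).

dynamically efficient; MPK ≈ 0.456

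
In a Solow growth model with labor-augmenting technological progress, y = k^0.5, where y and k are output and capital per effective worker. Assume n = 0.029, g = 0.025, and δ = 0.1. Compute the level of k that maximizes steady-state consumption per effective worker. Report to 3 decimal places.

Capital per effective worker breaks even when investment replaces (n + g + δ)·k; here n + g + δ = 0.154.
Golden rule sets MPK = n+g+δ: 0.5·k^(0.5−1) = 0.154, so k_gold = (0.5/0.154)^(1/0.5) ≈ 10.5414.

k_gold ≈ 10.541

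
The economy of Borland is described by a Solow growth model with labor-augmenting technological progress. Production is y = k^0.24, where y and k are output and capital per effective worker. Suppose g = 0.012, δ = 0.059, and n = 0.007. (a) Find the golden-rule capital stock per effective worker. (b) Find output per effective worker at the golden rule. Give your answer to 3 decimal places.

(a) k_gold ≈ 4.388; (b) y_gold ≈ 1.426

The effective depreciation rate is n + g + δ = 0.007 + 0.012 + 0.059 = 0.078.
Maximizing c = f(k) − (n+g+δ)·k gives f'(k) = n+g+δ, i.e. 0.24·k^(0.24−1) = 0.078, so k_gold = (0.24/0.078)^(1/0.76) ≈ 4.3879.
y_gold = 4.3879^0.24 ≈ 1.4261.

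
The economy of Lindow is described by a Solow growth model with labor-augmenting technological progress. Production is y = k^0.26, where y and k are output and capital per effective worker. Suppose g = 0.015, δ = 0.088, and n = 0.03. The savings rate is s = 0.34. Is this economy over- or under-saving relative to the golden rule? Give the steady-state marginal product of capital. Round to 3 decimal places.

over-saving; MPK ≈ 0.102

Break-even investment rate: n + g + δ = 0.03 + 0.015 + 0.088 = 0.133.
Steady-state k*: s·k^0.26 = 0.133·k gives k* = (0.34/0.133)^(1/0.74) ≈ 3.5551.
MPK = 0.26·3.5551^(-0.74) ≈ 0.1017.
MPK < n+g+δ = 0.133, so the economy is dynamically inefficient (over-saving).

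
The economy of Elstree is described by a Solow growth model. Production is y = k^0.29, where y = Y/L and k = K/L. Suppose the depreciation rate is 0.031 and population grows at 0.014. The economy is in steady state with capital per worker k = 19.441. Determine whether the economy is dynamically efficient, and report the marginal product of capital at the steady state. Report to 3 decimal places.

Break-even investment rate: n + δ = 0.014 + 0.031 = 0.045.
MPK = 0.29·k^(0.29−1) = 0.29·19.441^(-0.71) ≈ 0.0353.
MPK < 0.045, so the economy is dynamically inefficient (over-saving).

dynamically inefficient; MPK ≈ 0.035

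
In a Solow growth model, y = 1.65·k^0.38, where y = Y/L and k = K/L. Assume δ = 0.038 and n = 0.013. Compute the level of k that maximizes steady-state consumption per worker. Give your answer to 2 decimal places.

k_gold ≈ 57.22

Capital per worker breaks even when investment replaces (n + δ)·k; here n + δ = 0.051.
At the golden rule the marginal product of capital equals n+δ: 0.38·1.65·k^(0.38−1) = 0.051. Solving, k_gold = (0.38·1.65/0.051)^(1/0.62) ≈ 57.2238.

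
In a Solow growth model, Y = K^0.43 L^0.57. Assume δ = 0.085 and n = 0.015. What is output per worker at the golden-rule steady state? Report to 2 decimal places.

y_gold ≈ 3.01

Break-even investment rate: n + δ = 0.015 + 0.085 = 0.1.
At the golden rule the marginal product of capital equals n+δ: 0.43·k^(0.43−1) = 0.1. Solving, k_gold = (0.43/0.1)^(1/0.57) ≈ 12.9225.
Output: y_gold = k_gold^0.43 = 12.9225^0.43 ≈ 3.0052.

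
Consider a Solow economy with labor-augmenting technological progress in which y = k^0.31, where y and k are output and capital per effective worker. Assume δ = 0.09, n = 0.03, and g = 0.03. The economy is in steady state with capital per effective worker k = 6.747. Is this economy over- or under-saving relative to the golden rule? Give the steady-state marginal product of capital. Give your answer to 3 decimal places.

The effective depreciation rate is n + g + δ = 0.03 + 0.03 + 0.09 = 0.15.
MPK = 0.31·k^(0.31−1) = 0.31·6.747^(-0.69) ≈ 0.0830.
MPK < 0.15, so the economy is dynamically inefficient (over-saving).

over-saving; MPK ≈ 0.083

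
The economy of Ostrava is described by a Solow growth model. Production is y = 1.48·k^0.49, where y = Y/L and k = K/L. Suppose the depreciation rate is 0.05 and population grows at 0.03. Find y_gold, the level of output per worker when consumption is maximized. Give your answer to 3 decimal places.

The effective depreciation rate is n + δ = 0.03 + 0.05 = 0.08.
Golden rule sets MPK = n+δ: 0.49·1.48·k^(0.49−1) = 0.08, so k_gold = (0.49·1.48/0.08)^(1/0.51) ≈ 75.3688.
Output: y_gold = 1.48·k_gold^0.49 = 1.48·75.3688^0.49 ≈ 12.3051.

y_gold ≈ 12.305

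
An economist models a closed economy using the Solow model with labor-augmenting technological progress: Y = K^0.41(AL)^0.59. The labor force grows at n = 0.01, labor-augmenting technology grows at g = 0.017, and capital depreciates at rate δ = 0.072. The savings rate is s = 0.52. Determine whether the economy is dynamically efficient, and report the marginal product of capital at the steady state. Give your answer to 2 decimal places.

The effective depreciation rate is n + g + δ = 0.01 + 0.017 + 0.072 = 0.099.
Steady-state k*: s·k^0.41 = 0.099·k gives k* = (0.52/0.099)^(1/0.59) ≈ 16.6327.
MPK = 0.41·16.6327^(-0.59) ≈ 0.0781.
MPK < n+g+δ = 0.099, so the economy is dynamically inefficient (over-saving).

dynamically inefficient; MPK ≈ 0.08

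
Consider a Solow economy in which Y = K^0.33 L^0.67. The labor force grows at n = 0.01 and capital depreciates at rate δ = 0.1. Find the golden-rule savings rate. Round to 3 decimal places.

Break-even investment rate: n + δ = 0.01 + 0.1 = 0.11.
At the golden rule MPK = n+δ, and in any Cobb-Douglas steady state s = (n+δ)·k/y = MPK·k/y = capital's share 0.33.

s_gold = 0.330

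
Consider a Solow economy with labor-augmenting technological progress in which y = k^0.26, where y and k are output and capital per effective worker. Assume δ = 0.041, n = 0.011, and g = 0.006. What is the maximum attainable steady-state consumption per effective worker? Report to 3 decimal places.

c_gold ≈ 1.254

Break-even investment rate: n + g + δ = 0.011 + 0.006 + 0.041 = 0.058.
Setting f'(k) = n+g+δ gives 0.26·k^(0.26−1) = 0.058, hence k_gold = (0.26/0.058)^(1/0.74) ≈ 7.5939.
y_gold = 7.5939^0.26 ≈ 1.6940.
c_gold = y_gold − (n+g+δ)·k_gold = 1.6940 − 0.058·7.5939 ≈ 1.2536.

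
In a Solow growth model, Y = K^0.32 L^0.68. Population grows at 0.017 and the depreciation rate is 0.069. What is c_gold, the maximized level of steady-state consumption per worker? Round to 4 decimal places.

c_gold ≈ 1.2620

Break-even investment rate: n + δ = 0.017 + 0.069 = 0.086.
Maximizing c = f(k) − (n+δ)·k gives f'(k) = n+δ, i.e. 0.32·k^(0.32−1) = 0.086, so k_gold = (0.32/0.086)^(1/0.68) ≈ 6.9055.
y_gold = 6.9055^0.32 ≈ 1.8558.
c_gold = y_gold − (n+δ)·k_gold = 1.8558 − 0.086·6.9055 ≈ 1.2620.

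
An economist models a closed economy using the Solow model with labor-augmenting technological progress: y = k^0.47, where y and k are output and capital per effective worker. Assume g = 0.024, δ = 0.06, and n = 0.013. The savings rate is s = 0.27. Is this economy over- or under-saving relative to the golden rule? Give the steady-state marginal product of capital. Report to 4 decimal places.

Capital per effective worker breaks even when investment replaces (n + g + δ)·k; here n + g + δ = 0.097.
Steady-state k*: s·k^0.47 = 0.097·k gives k* = (0.27/0.097)^(1/0.53) ≈ 6.9001.
MPK = 0.47·6.9001^(-0.53) ≈ 0.1689.
MPK > n+g+δ = 0.097, so the economy is dynamically efficient (under-saving).

under-saving; MPK ≈ 0.1689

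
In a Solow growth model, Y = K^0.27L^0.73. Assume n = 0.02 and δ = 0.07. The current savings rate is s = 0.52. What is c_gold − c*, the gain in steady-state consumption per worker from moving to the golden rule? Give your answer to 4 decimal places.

Break-even investment rate: n + δ = 0.02 + 0.07 = 0.09.
Current steady state (s = 0.52): k* = (0.52/0.09)^(1/0.73) ≈ 11.0537, y* = 11.0537^0.27 ≈ 1.9131, c* = (1−0.52)·1.9131 ≈ 0.9183.
Maximizing c = f(k) − (n+δ)·k gives f'(k) = n+δ, i.e. 0.27·k^(0.27−1) = 0.09, so k_gold = (0.27/0.09)^(1/0.73) ≈ 4.5039.
y_gold = 4.5039^0.27 ≈ 1.5013, c_gold = y_gold − 0.09·k_gold ≈ 1.0960.
Gain: Δc = 1.0960 − 0.9183 ≈ 0.1776.

Δc ≈ 0.1776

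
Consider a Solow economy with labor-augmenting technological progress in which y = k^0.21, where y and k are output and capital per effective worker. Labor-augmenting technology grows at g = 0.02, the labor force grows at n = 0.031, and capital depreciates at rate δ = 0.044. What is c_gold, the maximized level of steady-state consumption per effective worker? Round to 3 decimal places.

c_gold ≈ 0.975

n + g + δ = 0.031 + 0.02 + 0.044 = 0.095.
Setting f'(k) = n+g+δ gives 0.21·k^(0.21−1) = 0.095, hence k_gold = (0.21/0.095)^(1/0.79) ≈ 2.7294.
y_gold = 2.7294^0.21 ≈ 1.2347.
c_gold = y_gold − (n+g+δ)·k_gold = 1.2347 − 0.095·2.7294 ≈ 0.9754.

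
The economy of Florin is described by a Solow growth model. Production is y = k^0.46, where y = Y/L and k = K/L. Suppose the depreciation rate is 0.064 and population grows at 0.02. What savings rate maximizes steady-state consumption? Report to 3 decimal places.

The effective depreciation rate is n + δ = 0.02 + 0.064 = 0.084.
At the golden rule MPK = n+δ, and in any Cobb-Douglas steady state s = (n+δ)·k/y = MPK·k/y = capital's share 0.46.

s_gold = 0.460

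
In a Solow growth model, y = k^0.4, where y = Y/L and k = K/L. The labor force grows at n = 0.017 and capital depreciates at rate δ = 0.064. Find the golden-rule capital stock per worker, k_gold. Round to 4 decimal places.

Capital per worker breaks even when investment replaces (n + δ)·k; here n + δ = 0.081.
Golden rule sets MPK = n+δ: 0.4·k^(0.4−1) = 0.081, so k_gold = (0.4/0.081)^(1/0.6) ≈ 14.3205.

k_gold ≈ 14.3205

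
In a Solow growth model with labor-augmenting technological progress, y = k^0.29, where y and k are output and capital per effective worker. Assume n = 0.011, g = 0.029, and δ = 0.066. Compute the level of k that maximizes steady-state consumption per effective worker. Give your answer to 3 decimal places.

Break-even investment rate: n + g + δ = 0.011 + 0.029 + 0.066 = 0.106.
At the golden rule the marginal product of capital equals n+g+δ: 0.29·k^(0.29−1) = 0.106. Solving, k_gold = (0.29/0.106)^(1/0.71) ≈ 4.1269.

k_gold ≈ 4.127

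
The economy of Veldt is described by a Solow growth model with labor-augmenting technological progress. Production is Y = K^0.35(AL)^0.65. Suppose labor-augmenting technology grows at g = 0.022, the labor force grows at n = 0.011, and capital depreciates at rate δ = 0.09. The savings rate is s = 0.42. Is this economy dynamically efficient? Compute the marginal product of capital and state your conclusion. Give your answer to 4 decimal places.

dynamically inefficient; MPK ≈ 0.1025

The effective depreciation rate is n + g + δ = 0.011 + 0.022 + 0.09 = 0.123.
Steady-state k*: s·k^0.35 = 0.123·k gives k* = (0.42/0.123)^(1/0.65) ≈ 6.6150.
MPK = 0.35·6.6150^(-0.65) ≈ 0.1025.
MPK < n+g+δ = 0.123, so the economy is dynamically inefficient (over-saving).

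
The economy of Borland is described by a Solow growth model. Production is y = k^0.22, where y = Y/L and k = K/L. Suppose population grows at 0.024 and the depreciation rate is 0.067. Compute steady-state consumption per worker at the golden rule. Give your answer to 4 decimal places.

c_gold ≈ 1.0005

The effective depreciation rate is n + δ = 0.024 + 0.067 = 0.091.
At the golden rule the marginal product of capital equals n+δ: 0.22·k^(0.22−1) = 0.091. Solving, k_gold = (0.22/0.091)^(1/0.78) ≈ 3.1011.
y_gold = 3.1011^0.22 ≈ 1.2827.
c_gold = y_gold − (n+δ)·k_gold = 1.2827 − 0.091·3.1011 ≈ 1.0005.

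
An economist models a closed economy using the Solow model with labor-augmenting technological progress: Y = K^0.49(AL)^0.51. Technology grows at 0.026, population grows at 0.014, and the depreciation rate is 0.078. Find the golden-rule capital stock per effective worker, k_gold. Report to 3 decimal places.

k_gold ≈ 16.307

n + g + δ = 0.014 + 0.026 + 0.078 = 0.118.
At the golden rule the marginal product of capital equals n+g+δ: 0.49·k^(0.49−1) = 0.118. Solving, k_gold = (0.49/0.118)^(1/0.51) ≈ 16.3072.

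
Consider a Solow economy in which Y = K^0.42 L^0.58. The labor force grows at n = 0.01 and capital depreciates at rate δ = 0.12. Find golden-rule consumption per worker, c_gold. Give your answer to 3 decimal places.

Capital per worker breaks even when investment replaces (n + δ)·k; here n + δ = 0.13.
Setting f'(k) = n+δ gives 0.42·k^(0.42−1) = 0.13, hence k_gold = (0.42/0.13)^(1/0.58) ≈ 7.5529.
y_gold = 7.5529^0.42 ≈ 2.3378.
c_gold = y_gold − (n+δ)·k_gold = 2.3378 − 0.13·7.5529 ≈ 1.3559.

c_gold ≈ 1.356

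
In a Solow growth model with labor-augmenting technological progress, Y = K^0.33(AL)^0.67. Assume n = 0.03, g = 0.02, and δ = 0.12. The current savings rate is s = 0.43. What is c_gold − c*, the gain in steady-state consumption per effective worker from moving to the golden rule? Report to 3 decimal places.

The effective depreciation rate is n + g + δ = 0.03 + 0.02 + 0.12 = 0.17.
Current steady state (s = 0.43): k* = (0.43/0.17)^(1/0.67) ≈ 3.9950, y* = 3.9950^0.33 ≈ 1.5794, c* = (1−0.43)·1.5794 ≈ 0.9003.
At the golden rule the marginal product of capital equals n+g+δ: 0.33·k^(0.33−1) = 0.17. Solving, k_gold = (0.33/0.17)^(1/0.67) ≈ 2.6912.
y_gold = 2.6912^0.33 ≈ 1.3864, c_gold = y_gold − 0.17·k_gold ≈ 0.9289.
Gain: Δc = 0.9289 − 0.9003 ≈ 0.0286.

Δc ≈ 0.029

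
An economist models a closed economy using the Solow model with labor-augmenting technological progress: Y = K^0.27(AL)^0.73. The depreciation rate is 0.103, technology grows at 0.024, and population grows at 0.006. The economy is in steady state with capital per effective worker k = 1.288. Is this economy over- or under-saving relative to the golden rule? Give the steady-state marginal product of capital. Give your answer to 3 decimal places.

under-saving; MPK ≈ 0.224

Break-even investment rate: n + g + δ = 0.006 + 0.024 + 0.103 = 0.133.
MPK = 0.27·k^(0.27−1) = 0.27·1.288^(-0.73) ≈ 0.2245.
MPK > 0.133, so the economy is dynamically efficient (under-saving).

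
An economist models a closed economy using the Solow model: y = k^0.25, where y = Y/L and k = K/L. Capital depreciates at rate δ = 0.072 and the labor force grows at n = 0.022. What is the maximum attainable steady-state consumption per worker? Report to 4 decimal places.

c_gold ≈ 1.0391

n + δ = 0.022 + 0.072 = 0.094.
Golden rule sets MPK = n+δ: 0.25·k^(0.25−1) = 0.094, so k_gold = (0.25/0.094)^(1/0.75) ≈ 3.6848.
y_gold = 3.6848^0.25 ≈ 1.3855.
c_gold = y_gold − (n+δ)·k_gold = 1.3855 − 0.094·3.6848 ≈ 1.0391.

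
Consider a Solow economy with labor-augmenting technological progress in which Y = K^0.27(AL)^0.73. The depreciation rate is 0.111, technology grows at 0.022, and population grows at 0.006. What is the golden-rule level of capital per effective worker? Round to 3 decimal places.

k_gold ≈ 2.483

Capital per effective worker breaks even when investment replaces (n + g + δ)·k; here n + g + δ = 0.139.
At the golden rule the marginal product of capital equals n+g+δ: 0.27·k^(0.27−1) = 0.139. Solving, k_gold = (0.27/0.139)^(1/0.73) ≈ 2.4831.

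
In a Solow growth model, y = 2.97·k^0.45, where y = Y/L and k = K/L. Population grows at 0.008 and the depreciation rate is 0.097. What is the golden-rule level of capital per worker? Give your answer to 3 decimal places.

n + δ = 0.008 + 0.097 = 0.105.
Setting f'(k) = n+δ gives 0.45·2.97·k^(0.45−1) = 0.105, hence k_gold = (0.45·2.97/0.105)^(1/0.55) ≈ 102.0212.

k_gold ≈ 102.021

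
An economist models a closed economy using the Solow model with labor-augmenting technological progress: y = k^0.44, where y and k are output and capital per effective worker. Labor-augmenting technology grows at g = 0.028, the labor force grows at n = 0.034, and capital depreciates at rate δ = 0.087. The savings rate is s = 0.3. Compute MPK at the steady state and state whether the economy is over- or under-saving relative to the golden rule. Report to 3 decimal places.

n + g + δ = 0.034 + 0.028 + 0.087 = 0.149.
Steady-state k*: s·k^0.44 = 0.149·k gives k* = (0.3/0.149)^(1/0.56) ≈ 3.4893.
MPK = 0.44·3.4893^(-0.56) ≈ 0.2185.
MPK > n+g+δ = 0.149, so the economy is dynamically efficient (under-saving).

under-saving; MPK ≈ 0.219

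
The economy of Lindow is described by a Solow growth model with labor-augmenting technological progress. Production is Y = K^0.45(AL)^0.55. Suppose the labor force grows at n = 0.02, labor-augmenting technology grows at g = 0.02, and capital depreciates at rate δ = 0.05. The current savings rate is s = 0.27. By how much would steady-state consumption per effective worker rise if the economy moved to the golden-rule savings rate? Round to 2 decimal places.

Δc ≈ 0.26

Capital per effective worker breaks even when investment replaces (n + g + δ)·k; here n + g + δ = 0.09.
Current steady state (s = 0.27): k* = (0.27/0.09)^(1/0.55) ≈ 7.3704, y* = 7.3704^0.45 ≈ 2.4568, c* = (1−0.27)·2.4568 ≈ 1.7935.
Maximizing c = f(k) − (n+g+δ)·k gives f'(k) = n+g+δ, i.e. 0.45·k^(0.45−1) = 0.09, so k_gold = (0.45/0.09)^(1/0.55) ≈ 18.6575.
y_gold = 18.6575^0.45 ≈ 3.7315, c_gold = y_gold − 0.09·k_gold ≈ 2.0523.
Gain: Δc = 2.0523 − 1.7935 ≈ 0.2589.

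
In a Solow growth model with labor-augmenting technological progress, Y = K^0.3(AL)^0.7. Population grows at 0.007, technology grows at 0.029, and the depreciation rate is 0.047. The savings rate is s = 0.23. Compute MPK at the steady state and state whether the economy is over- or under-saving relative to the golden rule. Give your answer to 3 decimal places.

Break-even investment rate: n + g + δ = 0.007 + 0.029 + 0.047 = 0.083.
Steady-state k*: s·k^0.3 = 0.083·k gives k* = (0.23/0.083)^(1/0.7) ≈ 4.2890.
MPK = 0.3·4.2890^(-0.7) ≈ 0.1083.
MPK > n+g+δ = 0.083, so the economy is dynamically efficient (under-saving).

under-saving; MPK ≈ 0.108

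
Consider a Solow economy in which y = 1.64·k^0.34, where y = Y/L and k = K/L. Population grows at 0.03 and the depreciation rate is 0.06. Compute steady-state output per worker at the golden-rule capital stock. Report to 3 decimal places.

y_gold ≈ 4.196

Capital per worker breaks even when investment replaces (n + δ)·k; here n + δ = 0.09.
At the golden rule the marginal product of capital equals n+δ: 0.34·1.64·k^(0.34−1) = 0.09. Solving, k_gold = (0.34·1.64/0.09)^(1/0.66) ≈ 15.8534.
Output: y_gold = 1.64·k_gold^0.34 = 1.64·15.8534^0.34 ≈ 4.1965.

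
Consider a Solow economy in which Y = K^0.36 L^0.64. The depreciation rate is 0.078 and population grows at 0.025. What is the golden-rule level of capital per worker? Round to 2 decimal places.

Break-even investment rate: n + δ = 0.025 + 0.078 = 0.103.
Golden rule sets MPK = n+δ: 0.36·k^(0.36−1) = 0.103, so k_gold = (0.36/0.103)^(1/0.64) ≈ 7.0659.

k_gold ≈ 7.07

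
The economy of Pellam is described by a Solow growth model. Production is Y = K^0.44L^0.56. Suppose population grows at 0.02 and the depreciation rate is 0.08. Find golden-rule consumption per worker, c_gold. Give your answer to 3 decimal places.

Capital per worker breaks even when investment replaces (n + δ)·k; here n + δ = 0.1.
Golden rule sets MPK = n+δ: 0.44·k^(0.44−1) = 0.1, so k_gold = (0.44/0.1)^(1/0.56) ≈ 14.0936.
y_gold = 14.0936^0.44 ≈ 3.2031.
c_gold = y_gold − (n+δ)·k_gold = 3.2031 − 0.1·14.0936 ≈ 1.7937.

c_gold ≈ 1.794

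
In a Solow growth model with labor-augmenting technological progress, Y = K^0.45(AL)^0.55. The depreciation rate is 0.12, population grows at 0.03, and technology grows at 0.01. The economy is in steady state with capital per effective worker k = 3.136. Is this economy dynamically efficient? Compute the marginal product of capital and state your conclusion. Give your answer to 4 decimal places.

dynamically efficient; MPK ≈ 0.2400

The effective depreciation rate is n + g + δ = 0.03 + 0.01 + 0.12 = 0.16.
MPK = 0.45·k^(0.45−1) = 0.45·3.136^(-0.55) ≈ 0.2400.
MPK > 0.16, so the economy is dynamically efficient (under-saving).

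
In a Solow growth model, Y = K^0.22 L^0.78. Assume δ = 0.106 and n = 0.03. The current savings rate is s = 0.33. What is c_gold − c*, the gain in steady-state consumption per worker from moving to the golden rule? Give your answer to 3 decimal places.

Δc ≈ 0.033

Break-even investment rate: n + δ = 0.03 + 0.106 = 0.136.
Current steady state (s = 0.33): k* = (0.33/0.136)^(1/0.78) ≈ 3.1157, y* = 3.1157^0.22 ≈ 1.2841, c* = (1−0.33)·1.2841 ≈ 0.8603.
Golden rule sets MPK = n+δ: 0.22·k^(0.22−1) = 0.136, so k_gold = (0.22/0.136)^(1/0.78) ≈ 1.8527.
y_gold = 1.8527^0.22 ≈ 1.1453, c_gold = y_gold − 0.136·k_gold ≈ 0.8933.
Gain: Δc = 0.8933 − 0.8603 ≈ 0.0330.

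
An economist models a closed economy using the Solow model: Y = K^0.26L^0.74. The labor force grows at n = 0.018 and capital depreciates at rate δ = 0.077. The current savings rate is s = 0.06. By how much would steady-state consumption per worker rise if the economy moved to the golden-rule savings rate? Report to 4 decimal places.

Δc ≈ 0.2542

Break-even investment rate: n + δ = 0.018 + 0.077 = 0.095.
Current steady state (s = 0.06): k* = (0.06/0.095)^(1/0.74) ≈ 0.5374, y* = 0.5374^0.26 ≈ 0.8509, c* = (1−0.06)·0.8509 ≈ 0.7998.
Maximizing c = f(k) − (n+δ)·k gives f'(k) = n+δ, i.e. 0.26·k^(0.26−1) = 0.095, so k_gold = (0.26/0.095)^(1/0.74) ≈ 3.8983.
y_gold = 3.8983^0.26 ≈ 1.4244, c_gold = y_gold − 0.095·k_gold ≈ 1.0540.
Gain: Δc = 1.0540 − 0.7998 ≈ 0.2542.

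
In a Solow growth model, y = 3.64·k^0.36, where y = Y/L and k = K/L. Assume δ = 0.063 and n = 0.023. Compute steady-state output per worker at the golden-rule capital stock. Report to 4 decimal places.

y_gold ≈ 16.8456

n + δ = 0.023 + 0.063 = 0.086.
At the golden rule the marginal product of capital equals n+δ: 0.36·3.64·k^(0.36−1) = 0.086. Solving, k_gold = (0.36·3.64/0.086)^(1/0.64) ≈ 70.5163.
Output: y_gold = 3.64·k_gold^0.36 = 3.64·70.5163^0.36 ≈ 16.8456.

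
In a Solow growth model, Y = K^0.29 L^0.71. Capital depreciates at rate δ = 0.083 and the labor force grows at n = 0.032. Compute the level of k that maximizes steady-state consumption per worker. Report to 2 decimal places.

k_gold ≈ 3.68

The effective depreciation rate is n + δ = 0.032 + 0.083 = 0.115.
Golden rule sets MPK = n+δ: 0.29·k^(0.29−1) = 0.115, so k_gold = (0.29/0.115)^(1/0.71) ≈ 3.6794.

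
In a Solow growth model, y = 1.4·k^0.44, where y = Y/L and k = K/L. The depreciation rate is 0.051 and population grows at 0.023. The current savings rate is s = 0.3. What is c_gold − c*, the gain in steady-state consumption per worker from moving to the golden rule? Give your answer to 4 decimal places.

Δc ≈ 0.3101

Capital per worker breaks even when investment replaces (n + δ)·k; here n + δ = 0.074.
Current steady state (s = 0.3): k* = (0.3·1.4/0.074)^(1/0.56) ≈ 22.2055, y* = 1.4·22.2055^0.44 ≈ 5.4773, c* = (1−0.3)·5.4773 ≈ 3.8341.
Setting f'(k) = n+δ gives 0.44·1.4·k^(0.44−1) = 0.074, hence k_gold = (0.44·1.4/0.074)^(1/0.56) ≈ 44.0028.
y_gold = 1.4·44.0028^0.44 ≈ 7.4005, c_gold = y_gold − 0.074·k_gold ≈ 4.1443.
Gain: Δc = 4.1443 − 3.8341 ≈ 0.3101.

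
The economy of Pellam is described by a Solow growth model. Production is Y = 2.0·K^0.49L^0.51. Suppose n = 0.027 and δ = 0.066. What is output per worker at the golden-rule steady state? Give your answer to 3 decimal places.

y_gold ≈ 19.216

Break-even investment rate: n + δ = 0.027 + 0.066 = 0.093.
Setting f'(k) = n+δ gives 0.49·2.0·k^(0.49−1) = 0.093, hence k_gold = (0.49·2.0/0.093)^(1/0.51) ≈ 101.2462.
Output: y_gold = 2.0·k_gold^0.49 = 2.0·101.2462^0.49 ≈ 19.2161.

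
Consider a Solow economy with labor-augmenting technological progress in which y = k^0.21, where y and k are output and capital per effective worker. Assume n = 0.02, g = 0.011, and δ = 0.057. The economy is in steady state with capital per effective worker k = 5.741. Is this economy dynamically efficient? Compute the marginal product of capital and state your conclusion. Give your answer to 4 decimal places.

The effective depreciation rate is n + g + δ = 0.02 + 0.011 + 0.057 = 0.088.
MPK = 0.21·k^(0.21−1) = 0.21·5.741^(-0.79) ≈ 0.0528.
MPK < 0.088, so the economy is dynamically inefficient (over-saving).

dynamically inefficient; MPK ≈ 0.0528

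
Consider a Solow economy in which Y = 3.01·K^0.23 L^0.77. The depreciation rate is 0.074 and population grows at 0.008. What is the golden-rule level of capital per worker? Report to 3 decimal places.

k_gold ≈ 15.967

n + δ = 0.008 + 0.074 = 0.082.
At the golden rule the marginal product of capital equals n+δ: 0.23·3.01·k^(0.23−1) = 0.082. Solving, k_gold = (0.23·3.01/0.082)^(1/0.77) ≈ 15.9669.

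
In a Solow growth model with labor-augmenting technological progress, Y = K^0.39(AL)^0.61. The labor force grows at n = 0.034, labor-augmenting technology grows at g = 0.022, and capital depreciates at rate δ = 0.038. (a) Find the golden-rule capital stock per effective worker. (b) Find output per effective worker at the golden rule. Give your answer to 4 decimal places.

n + g + δ = 0.034 + 0.022 + 0.038 = 0.094.
At the golden rule the marginal product of capital equals n+g+δ: 0.39·k^(0.39−1) = 0.094. Solving, k_gold = (0.39/0.094)^(1/0.61) ≈ 10.3041.
y_gold = 10.3041^0.39 ≈ 2.4836.

(a) k_gold ≈ 10.3041; (b) y_gold ≈ 2.4836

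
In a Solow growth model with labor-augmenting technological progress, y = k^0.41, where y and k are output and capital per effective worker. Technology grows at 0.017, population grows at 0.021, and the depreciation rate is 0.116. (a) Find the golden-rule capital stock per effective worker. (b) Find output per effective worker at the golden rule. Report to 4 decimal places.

(a) k_gold ≈ 5.2576; (b) y_gold ≈ 1.9748

The effective depreciation rate is n + g + δ = 0.021 + 0.017 + 0.116 = 0.154.
Setting f'(k) = n+g+δ gives 0.41·k^(0.41−1) = 0.154, hence k_gold = (0.41/0.154)^(1/0.59) ≈ 5.2576.
y_gold = 5.2576^0.41 ≈ 1.9748.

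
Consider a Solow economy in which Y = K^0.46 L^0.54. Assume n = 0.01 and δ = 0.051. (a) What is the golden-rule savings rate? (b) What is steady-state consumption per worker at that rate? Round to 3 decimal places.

The effective depreciation rate is n + δ = 0.01 + 0.051 = 0.061.
For Cobb-Douglas, s_gold equals capital's share: s_gold = 0.46.
At the golden rule the marginal product of capital equals n+δ: 0.46·k^(0.46−1) = 0.061. Solving, k_gold = (0.46/0.061)^(1/0.54) ≈ 42.1567.
y_gold = 42.1567^0.46 ≈ 5.5903; c_gold = (1−0.46)·y_gold ≈ 3.0188.

(a) s_gold = 0.460; (b) c_gold ≈ 3.019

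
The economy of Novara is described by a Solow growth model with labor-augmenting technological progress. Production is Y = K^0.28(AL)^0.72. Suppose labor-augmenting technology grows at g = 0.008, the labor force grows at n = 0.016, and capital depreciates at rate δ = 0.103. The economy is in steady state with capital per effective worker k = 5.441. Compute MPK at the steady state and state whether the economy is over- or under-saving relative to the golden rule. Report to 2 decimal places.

over-saving; MPK ≈ 0.08

Capital per effective worker breaks even when investment replaces (n + g + δ)·k; here n + g + δ = 0.127.
MPK = 0.28·k^(0.28−1) = 0.28·5.441^(-0.72) ≈ 0.0827.
MPK < 0.127, so the economy is dynamically inefficient (over-saving).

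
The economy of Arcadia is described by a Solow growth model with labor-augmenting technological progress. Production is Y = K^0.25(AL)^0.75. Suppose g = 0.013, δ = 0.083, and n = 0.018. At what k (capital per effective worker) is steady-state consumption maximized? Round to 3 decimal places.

k_gold ≈ 2.849

Capital per effective worker breaks even when investment replaces (n + g + δ)·k; here n + g + δ = 0.114.
Golden rule sets MPK = n+g+δ: 0.25·k^(0.25−1) = 0.114, so k_gold = (0.25/0.114)^(1/0.75) ≈ 2.8491.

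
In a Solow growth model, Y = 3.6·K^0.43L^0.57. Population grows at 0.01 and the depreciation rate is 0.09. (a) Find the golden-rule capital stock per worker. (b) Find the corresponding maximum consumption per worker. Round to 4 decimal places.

n + δ = 0.01 + 0.09 = 0.1.
At the golden rule the marginal product of capital equals n+δ: 0.43·3.6·k^(0.43−1) = 0.1. Solving, k_gold = (0.43·3.6/0.1)^(1/0.57) ≈ 122.2693.
y_gold = 3.6·122.2693^0.43 ≈ 28.4347; c_gold = y_gold − 0.1·k_gold ≈ 16.2078.

(a) k_gold ≈ 122.2693; (b) c_gold ≈ 16.2078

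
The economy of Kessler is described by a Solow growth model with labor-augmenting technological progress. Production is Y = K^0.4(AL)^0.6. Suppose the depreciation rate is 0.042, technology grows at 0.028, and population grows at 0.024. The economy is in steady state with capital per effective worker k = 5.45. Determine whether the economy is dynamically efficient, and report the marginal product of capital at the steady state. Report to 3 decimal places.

Break-even investment rate: n + g + δ = 0.024 + 0.028 + 0.042 = 0.094.
MPK = 0.4·k^(0.4−1) = 0.4·5.45^(-0.6) ≈ 0.1446.
MPK > 0.094, so the economy is dynamically efficient (under-saving).

dynamically efficient; MPK ≈ 0.145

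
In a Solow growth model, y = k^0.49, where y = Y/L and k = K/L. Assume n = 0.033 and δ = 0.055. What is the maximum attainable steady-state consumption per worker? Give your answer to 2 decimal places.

c_gold ≈ 2.65

Capital per worker breaks even when investment replaces (n + δ)·k; here n + δ = 0.088.
Maximizing c = f(k) − (n+δ)·k gives f'(k) = n+δ, i.e. 0.49·k^(0.49−1) = 0.088, so k_gold = (0.49/0.088)^(1/0.51) ≈ 28.9857.
y_gold = 28.9857^0.49 ≈ 5.2056.
c_gold = y_gold − (n+δ)·k_gold = 5.2056 − 0.088·28.9857 ≈ 2.6548.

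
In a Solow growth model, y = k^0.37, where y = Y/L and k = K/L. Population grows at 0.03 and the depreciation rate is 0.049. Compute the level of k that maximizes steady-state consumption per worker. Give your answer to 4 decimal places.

Capital per worker breaks even when investment replaces (n + δ)·k; here n + δ = 0.079.
Setting f'(k) = n+δ gives 0.37·k^(0.37−1) = 0.079, hence k_gold = (0.37/0.079)^(1/0.63) ≈ 11.5986.

k_gold ≈ 11.5986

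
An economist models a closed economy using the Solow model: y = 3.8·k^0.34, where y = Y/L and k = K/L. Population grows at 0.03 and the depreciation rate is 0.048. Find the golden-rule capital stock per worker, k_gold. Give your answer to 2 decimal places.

n + δ = 0.03 + 0.048 = 0.078.
Golden rule sets MPK = n+δ: 0.34·3.8·k^(0.34−1) = 0.078, so k_gold = (0.34·3.8/0.078)^(1/0.66) ≈ 70.3435.

k_gold ≈ 70.34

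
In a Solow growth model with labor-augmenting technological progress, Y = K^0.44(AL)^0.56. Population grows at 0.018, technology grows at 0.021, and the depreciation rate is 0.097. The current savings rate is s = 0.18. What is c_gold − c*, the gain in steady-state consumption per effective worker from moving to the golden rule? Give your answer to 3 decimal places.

Δc ≈ 0.387

Capital per effective worker breaks even when investment replaces (n + g + δ)·k; here n + g + δ = 0.136.
Current steady state (s = 0.18): k* = (0.18/0.136)^(1/0.56) ≈ 1.6496, y* = 1.6496^0.44 ≈ 1.2464, c* = (1−0.18)·1.2464 ≈ 1.0220.
Maximizing c = f(k) − (n+g+δ)·k gives f'(k) = n+g+δ, i.e. 0.44·k^(0.44−1) = 0.136, so k_gold = (0.44/0.136)^(1/0.56) ≈ 8.1388.
y_gold = 8.1388^0.44 ≈ 2.5156, c_gold = y_gold − 0.136·k_gold ≈ 1.4088.
Gain: Δc = 1.4088 − 1.0220 ≈ 0.3867.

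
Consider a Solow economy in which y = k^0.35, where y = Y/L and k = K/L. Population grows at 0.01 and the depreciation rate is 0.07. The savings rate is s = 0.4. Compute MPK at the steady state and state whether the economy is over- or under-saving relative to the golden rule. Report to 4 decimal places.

Capital per worker breaks even when investment replaces (n + δ)·k; here n + δ = 0.08.
Steady-state k*: s·k^0.35 = 0.08·k gives k* = (0.4/0.08)^(1/0.65) ≈ 11.8943.
MPK = 0.35·11.8943^(-0.65) ≈ 0.0700.
MPK < n+δ = 0.08, so the economy is dynamically inefficient (over-saving).

over-saving; MPK ≈ 0.0700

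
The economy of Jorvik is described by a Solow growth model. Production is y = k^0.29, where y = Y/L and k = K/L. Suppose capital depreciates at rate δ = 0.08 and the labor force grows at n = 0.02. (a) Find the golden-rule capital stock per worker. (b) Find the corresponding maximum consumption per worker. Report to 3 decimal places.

Break-even investment rate: n + δ = 0.02 + 0.08 = 0.1.
Maximizing c = f(k) − (n+δ)·k gives f'(k) = n+δ, i.e. 0.29·k^(0.29−1) = 0.1, so k_gold = (0.29/0.1)^(1/0.71) ≈ 4.4799.
y_gold = 4.4799^0.29 ≈ 1.5448; c_gold = y_gold − 0.1·k_gold ≈ 1.0968.

(a) k_gold ≈ 4.480; (b) c_gold ≈ 1.097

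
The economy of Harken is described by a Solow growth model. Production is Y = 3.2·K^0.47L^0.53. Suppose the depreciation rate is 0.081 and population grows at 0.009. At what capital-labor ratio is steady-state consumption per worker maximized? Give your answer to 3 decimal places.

The effective depreciation rate is n + δ = 0.009 + 0.081 = 0.09.
Golden rule sets MPK = n+δ: 0.47·3.2·k^(0.47−1) = 0.09, so k_gold = (0.47·3.2/0.09)^(1/0.53) ≈ 203.0286.

k_gold ≈ 203.029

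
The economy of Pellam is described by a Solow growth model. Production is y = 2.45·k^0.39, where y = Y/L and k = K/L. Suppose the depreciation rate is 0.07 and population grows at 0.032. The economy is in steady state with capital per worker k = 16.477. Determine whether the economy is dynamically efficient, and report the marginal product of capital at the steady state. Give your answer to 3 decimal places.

dynamically efficient; MPK ≈ 0.173

Capital per worker breaks even when investment replaces (n + δ)·k; here n + δ = 0.102.
MPK = 0.39·2.45·k^(0.39−1) = 0.39·2.45·16.477^(-0.61) ≈ 0.1730.
MPK > 0.102, so the economy is dynamically efficient (under-saving).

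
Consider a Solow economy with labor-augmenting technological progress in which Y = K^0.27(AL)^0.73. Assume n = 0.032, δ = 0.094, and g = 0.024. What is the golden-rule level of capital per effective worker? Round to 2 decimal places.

k_gold ≈ 2.24

Capital per effective worker breaks even when investment replaces (n + g + δ)·k; here n + g + δ = 0.15.
Setting f'(k) = n+g+δ gives 0.27·k^(0.27−1) = 0.15, hence k_gold = (0.27/0.15)^(1/0.73) ≈ 2.2371.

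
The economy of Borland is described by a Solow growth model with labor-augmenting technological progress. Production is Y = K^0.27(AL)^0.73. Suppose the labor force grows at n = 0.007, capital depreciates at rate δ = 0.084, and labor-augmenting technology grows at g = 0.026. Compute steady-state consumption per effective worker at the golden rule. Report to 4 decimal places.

n + g + δ = 0.007 + 0.026 + 0.084 = 0.117.
At the golden rule the marginal product of capital equals n+g+δ: 0.27·k^(0.27−1) = 0.117. Solving, k_gold = (0.27/0.117)^(1/0.73) ≈ 3.1442.
y_gold = 3.1442^0.27 ≈ 1.3625.
c_gold = y_gold − (n+g+δ)·k_gold = 1.3625 − 0.117·3.1442 ≈ 0.9946.

c_gold ≈ 0.9946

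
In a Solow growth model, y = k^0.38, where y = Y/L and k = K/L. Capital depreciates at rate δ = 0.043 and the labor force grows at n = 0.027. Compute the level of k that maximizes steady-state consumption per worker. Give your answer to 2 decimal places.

k_gold ≈ 15.31

Capital per worker breaks even when investment replaces (n + δ)·k; here n + δ = 0.07.
At the golden rule the marginal product of capital equals n+δ: 0.38·k^(0.38−1) = 0.07. Solving, k_gold = (0.38/0.07)^(1/0.62) ≈ 15.3101.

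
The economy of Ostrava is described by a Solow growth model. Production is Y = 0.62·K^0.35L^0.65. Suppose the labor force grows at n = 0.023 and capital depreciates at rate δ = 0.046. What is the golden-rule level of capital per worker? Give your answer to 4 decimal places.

The effective depreciation rate is n + δ = 0.023 + 0.046 = 0.069.
Setting f'(k) = n+δ gives 0.35·0.62·k^(0.35−1) = 0.069, hence k_gold = (0.35·0.62/0.069)^(1/0.65) ≈ 5.8285.

k_gold ≈ 5.8285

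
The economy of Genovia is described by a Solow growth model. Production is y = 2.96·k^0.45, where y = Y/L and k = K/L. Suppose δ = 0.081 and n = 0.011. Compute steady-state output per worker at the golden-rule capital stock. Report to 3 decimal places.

y_gold ≈ 26.361

Break-even investment rate: n + δ = 0.011 + 0.081 = 0.092.
Golden rule sets MPK = n+δ: 0.45·2.96·k^(0.45−1) = 0.092, so k_gold = (0.45·2.96/0.092)^(1/0.55) ≈ 128.9417.
Output: y_gold = 2.96·k_gold^0.45 = 2.96·128.9417^0.45 ≈ 26.3614.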